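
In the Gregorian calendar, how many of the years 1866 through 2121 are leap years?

Multiples of 4 in [1866,2121]: 64.
Of those, multiples of 100: 3 (not leap unless ÷400).
Multiples of 400: 1.
Leap years = 64 − 3 + 1 = 62.

62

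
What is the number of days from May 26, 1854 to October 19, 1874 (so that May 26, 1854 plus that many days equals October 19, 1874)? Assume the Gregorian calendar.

7451

May 26, 1854 → May 26, 1855: 365 days.
May 26, 1855 → May 26, 1856: 366 days (Feb 29, 1856 is in that span).
May 26, 1856 → May 26, 1857: 365 days.
May 26, 1857 → May 26, 1858: 365 days.
May 26, 1858 → May 26, 1859: 365 days.
May 26, 1859 → May 26, 1860: 366 days (Feb 29, 1860 is in that span).
May 26, 1860 → May 26, 1861: 365 days.
May 26, 1861 → May 26, 1862: 365 days.
May 26, 1862 → May 26, 1863: 365 days.
May 26, 1863 → May 26, 1864: 366 days (Feb 29, 1864 is in that span).
May 26, 1864 → May 26, 1865: 365 days.
May 26, 1865 → May 26, 1866: 365 days.
May 26, 1866 → May 26, 1867: 365 days.
May 26, 1867 → May 26, 1868: 366 days (Feb 29, 1868 is in that span).
May 26, 1868 → May 26, 1869: 365 days.
May 26, 1869 → May 26, 1870: 365 days.
May 26, 1870 → May 26, 1871: 365 days.
May 26, 1871 → May 26, 1872: 366 days (Feb 29, 1872 is in that span).
May 26, 1872 → May 26, 1873: 365 days.
May 26, 1873 → May 26, 1874: 365 days.
May 26, 1874 → Jun 26, 1874: 31 days (May has 31).
Jun 26, 1874 → Jul 26, 1874: 30 days (June has 30).
Jul 26, 1874 → Aug 26, 1874: 31 days (July has 31).
Aug 26, 1874 → Sep 26, 1874: 31 days (August has 31).
Sep 26, 1874 → Oct 19, 1874: 23 days.
Total: 7451 days.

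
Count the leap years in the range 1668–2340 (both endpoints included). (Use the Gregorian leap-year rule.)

Multiples of 4 in [1668,2340]: 169.
Of those, multiples of 100: 7 (not leap unless ÷400).
Multiples of 400: 1.
Leap years = 169 − 7 + 1 = 163.

163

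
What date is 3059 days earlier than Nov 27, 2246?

−365 (one year) → Nov 27, 2245 (2694 left).
−365 (one year) → Nov 27, 2244 (2329 left).
−366 (one year; includes Feb 29, 2244) → Nov 27, 2243 (1963 left).
−365 (one year) → Nov 27, 2242 (1598 left).
−365 (one year) → Nov 27, 2241 (1233 left).
−365 (one year) → Nov 27, 2240 (868 left).
−366 (one year; includes Feb 29, 2240) → Nov 27, 2239 (502 left).
−365 (one year) → Nov 27, 2238 (137 left).
−27 → Oct 31, 2238 (end of Oct, 31 days; 110 left).
−31 → Sep 30, 2238 (end of Sep, 30 days; 79 left).
−30 → Aug 31, 2238 (end of Aug, 31 days; 49 left).
−31 → Jul 31, 2238 (end of Jul, 31 days; 18 left).
−18 → Jul 13, 2238.

July 13, 2238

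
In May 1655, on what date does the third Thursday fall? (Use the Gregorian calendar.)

May 20, 1655

May 1, 1655 is a Saturday.
The first Thursday is therefore May 6 (5 days later).
The third Thursday is 6 + 2×7 = May 20.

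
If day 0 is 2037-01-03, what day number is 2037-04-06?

93

Jan 3, 2037 → Feb 3, 2037: 31 days (January has 31).
Feb 3, 2037 → Mar 3, 2037: 28 days (February has 28).
Mar 3, 2037 → Apr 3, 2037: 31 days (March has 31).
Apr 3, 2037 → Apr 6, 2037: 3 days.
Total: 93 days.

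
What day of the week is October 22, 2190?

Friday

Doomsday rule: the anchor day for the 2100s is Sunday. For year 90: 90÷12 = 7 r 6, and 6÷4 = 1, so 7+6+1 = 14.
Sunday + 14 ≡ Sunday — that's 2190's doomsday.
In October the doomsday date is Oct 10.
Oct 22 is 12 days after Oct 10; 12 mod 7 = 5, so Sunday + 5 = Friday.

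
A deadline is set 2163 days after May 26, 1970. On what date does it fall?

April 27, 1976

+365 (one year) → May 26, 1971 (1798 left).
+366 (one year; includes Feb 29, 1972) → May 26, 1972 (1432 left).
+365 (one year) → May 26, 1973 (1067 left).
+365 (one year) → May 26, 1974 (702 left).
+365 (one year) → May 26, 1975 (337 left).
May has 31 days: +6 → Jun 1, 1975 (331 left).
Jun has 30 days: +30 → Jul 1, 1975 (301 left).
Jul has 31 days: +31 → Aug 1, 1975 (270 left).
Aug has 31 days: +31 → Sep 1, 1975 (239 left).
Sep has 30 days: +30 → Oct 1, 1975 (209 left).
Oct has 31 days: +31 → Nov 1, 1975 (178 left).
Nov has 30 days: +30 → Dec 1, 1975 (148 left).
Dec has 31 days: +31 → Jan 1, 1976 (117 left).
Jan has 31 days: +31 → Feb 1, 1976 (86 left).
Feb has 29 days: +29 → Mar 1, 1976 (57 left).
Mar has 31 days: +31 → Apr 1, 1976 (26 left).
+26 → Apr 27, 1976.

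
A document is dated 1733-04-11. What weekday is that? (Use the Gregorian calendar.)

Doomsday rule: the anchor day for the 1700s is Sunday. For year 33: 33÷12 = 2 r 9, and 9÷4 = 2, so 2+9+2 = 13.
Sunday + 13 ≡ Saturday — that's 1733's doomsday.
In April the doomsday date is Apr 4.
Apr 11 is 7 days after Apr 4; 7 mod 7 = 0, so Saturday + 0 = Saturday.

Saturday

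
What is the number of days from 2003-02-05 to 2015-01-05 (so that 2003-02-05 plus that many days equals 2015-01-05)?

4352

Feb 5, 2003 → Feb 5, 2004: 365 days.
Feb 5, 2004 → Feb 5, 2005: 366 days (Feb 29, 2004 is in that span).
Feb 5, 2005 → Feb 5, 2006: 365 days.
Feb 5, 2006 → Feb 5, 2007: 365 days.
Feb 5, 2007 → Feb 5, 2008: 365 days.
Feb 5, 2008 → Feb 5, 2009: 366 days (Feb 29, 2008 is in that span).
Feb 5, 2009 → Feb 5, 2010: 365 days.
Feb 5, 2010 → Feb 5, 2011: 365 days.
Feb 5, 2011 → Feb 5, 2012: 365 days.
Feb 5, 2012 → Feb 5, 2013: 366 days (Feb 29, 2012 is in that span).
Feb 5, 2013 → Feb 5, 2014: 365 days.
Feb 5, 2014 → Mar 5, 2014: 28 days (February has 28).
Mar 5, 2014 → Apr 5, 2014: 31 days (March has 31).
Apr 5, 2014 → May 5, 2014: 30 days (April has 30).
May 5, 2014 → Jun 5, 2014: 31 days (May has 31).
Jun 5, 2014 → Jul 5, 2014: 30 days (June has 30).
Jul 5, 2014 → Aug 5, 2014: 31 days (July has 31).
Aug 5, 2014 → Sep 5, 2014: 31 days (August has 31).
Sep 5, 2014 → Oct 5, 2014: 30 days (September has 30).
Oct 5, 2014 → Nov 5, 2014: 31 days (October has 31).
Nov 5, 2014 → Dec 5, 2014: 30 days (November has 30).
Dec 5, 2014 → Jan 5, 2015: 31 days.
Total: 4352 days.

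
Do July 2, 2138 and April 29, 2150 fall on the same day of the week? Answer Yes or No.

From Jul 2, 2138 to Apr 29, 2150 is 4319 days.
4319 mod 7 = 0, so they are the same weekday.
(Jul 2, 2138 is a Wednesday; Apr 29, 2150 is a Wednesday.)

Yes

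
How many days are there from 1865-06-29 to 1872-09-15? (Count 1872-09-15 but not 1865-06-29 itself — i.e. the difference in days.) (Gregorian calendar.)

2635

Jun 29, 1865 → Jun 29, 1866: 365 days.
Jun 29, 1866 → Jun 29, 1867: 365 days.
Jun 29, 1867 → Jun 29, 1868: 366 days (Feb 29, 1868 is in that span).
Jun 29, 1868 → Jun 29, 1869: 365 days.
Jun 29, 1869 → Jun 29, 1870: 365 days.
Jun 29, 1870 → Jun 29, 1871: 365 days.
Jun 29, 1871 → Jun 29, 1872: 366 days (Feb 29, 1872 is in that span).
Jun 29, 1872 → Jul 29, 1872: 30 days (June has 30).
Jul 29, 1872 → Aug 29, 1872: 31 days (July has 31).
Aug 29, 1872 → Sep 15, 1872: 17 days.
Total: 2635 days.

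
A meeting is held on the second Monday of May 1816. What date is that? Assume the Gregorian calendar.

May 1, 1816 is a Wednesday.
The first Monday is therefore May 6 (5 days later).
The second Monday is 6 + 1×7 = May 13.

May 13, 1816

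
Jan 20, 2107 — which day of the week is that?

Thursday

January 1, 2107 is a Saturday.
Jan 1, 2107 → Jan 20, 2107: 19 days.
Total: 19 days.
19 mod 7 = 5, so Saturday + 5 = Thursday.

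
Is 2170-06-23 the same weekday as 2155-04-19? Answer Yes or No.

From Apr 19, 2155 to Jun 23, 2170 is 5544 days.
5544 mod 7 = 0, so they are the same weekday.
(Apr 19, 2155 is a Saturday; Jun 23, 2170 is a Saturday.)

Yes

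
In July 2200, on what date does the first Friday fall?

July 4, 2200

July 1, 2200 is a Tuesday.
The first Friday is therefore July 4 (3 days later).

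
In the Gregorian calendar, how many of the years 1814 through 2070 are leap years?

63

Multiples of 4 in [1814,2070]: 64.
Of those, multiples of 100: 2 (not leap unless ÷400).
Multiples of 400: 1.
Leap years = 64 − 2 + 1 = 63.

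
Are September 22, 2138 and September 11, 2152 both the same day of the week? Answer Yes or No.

From Sep 22, 2138 to Sep 11, 2152 is 5103 days.
5103 mod 7 = 0, so they are the same weekday.
(Sep 22, 2138 is a Monday; Sep 11, 2152 is a Monday.)

Yes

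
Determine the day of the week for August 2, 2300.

Thursday

Doomsday rule: the anchor day for the 2300s is Wednesday. For year 00: 0÷12 = 0 r 0, and 0÷4 = 0, so 0+0+0 = 0.
Wednesday + 0 ≡ Wednesday — that's 2300's doomsday.
In August the doomsday date is Aug 8.
Aug 2 is 6 days before Aug 8; 6 mod 7 = 6, so Wednesday − 6 = Thursday.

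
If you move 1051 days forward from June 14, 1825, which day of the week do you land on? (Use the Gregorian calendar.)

Wednesday

First find the weekday of Jun 14, 1825. Doomsday rule: the anchor day for the 1800s is Friday. For year 25: 25÷12 = 2 r 1, and 1÷4 = 0, so 2+1+0 = 3.
Friday + 3 ≡ Monday — that's 1825's doomsday.
In June the doomsday date is Jun 6.
Jun 14 is 8 days after Jun 6; 8 mod 7 = 1, so Monday + 1 = Tuesday.
1051 mod 7 = 1, so 1051 days after a Tuesday is Tuesday + 1 = Wednesday.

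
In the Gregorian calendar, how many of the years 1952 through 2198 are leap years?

Multiples of 4 in [1952,2198]: 62.
Of those, multiples of 100: 2 (not leap unless ÷400).
Multiples of 400: 1.
Leap years = 62 − 2 + 1 = 61.

61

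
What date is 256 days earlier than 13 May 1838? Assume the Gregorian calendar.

August 30, 1837

−13 → Apr 30, 1838 (end of Apr, 30 days; 243 left).
−30 → Mar 31, 1838 (end of Mar, 31 days; 213 left).
−31 → Feb 28, 1838 (end of Feb, 28 days; 182 left).
−28 → Jan 31, 1838 (end of Jan, 31 days; 154 left).
−31 → Dec 31, 1837 (end of Dec, 31 days; 123 left).
−31 → Nov 30, 1837 (end of Nov, 30 days; 92 left).
−30 → Oct 31, 1837 (end of Oct, 31 days; 62 left).
−31 → Sep 30, 1837 (end of Sep, 30 days; 31 left).
−30 → Aug 31, 1837 (end of Aug, 31 days; 1 left).
−1 → Aug 30, 1837.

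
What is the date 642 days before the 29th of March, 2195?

−365 (one year) → Mar 29, 2194 (277 left).
−29 → Feb 28, 2194 (end of Feb, 28 days; 248 left).
−28 → Jan 31, 2194 (end of Jan, 31 days; 220 left).
−31 → Dec 31, 2193 (end of Dec, 31 days; 189 left).
−31 → Nov 30, 2193 (end of Nov, 30 days; 158 left).
−30 → Oct 31, 2193 (end of Oct, 31 days; 128 left).
−31 → Sep 30, 2193 (end of Sep, 30 days; 97 left).
−30 → Aug 31, 2193 (end of Aug, 31 days; 67 left).
−31 → Jul 31, 2193 (end of Jul, 31 days; 36 left).
−31 → Jun 30, 2193 (end of Jun, 30 days; 5 left).
−5 → Jun 25, 2193.

June 25, 2193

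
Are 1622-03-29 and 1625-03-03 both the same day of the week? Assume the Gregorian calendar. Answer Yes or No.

No

From Mar 29, 1622 to Mar 3, 1625 is 1070 days.
1070 mod 7 = 6, so they are different weekdays.
(Mar 29, 1622 is a Tuesday; Mar 3, 1625 is a Monday.)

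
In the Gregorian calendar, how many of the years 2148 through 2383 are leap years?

57

Multiples of 4 in [2148,2383]: 59.
Of those, multiples of 100: 2 (not leap unless ÷400).
Multiples of 400: 0.
Leap years = 59 − 2 + 0 = 57.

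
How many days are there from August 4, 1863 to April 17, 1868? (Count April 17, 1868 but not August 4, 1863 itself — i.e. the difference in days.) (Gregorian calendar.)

1718

Aug 4, 1863 → Aug 4, 1864: 366 days (Feb 29, 1864 is in that span).
Aug 4, 1864 → Aug 4, 1865: 365 days.
Aug 4, 1865 → Aug 4, 1866: 365 days.
Aug 4, 1866 → Aug 4, 1867: 365 days.
Aug 4, 1867 → Sep 4, 1867: 31 days (August has 31).
Sep 4, 1867 → Oct 4, 1867: 30 days (September has 30).
Oct 4, 1867 → Nov 4, 1867: 31 days (October has 31).
Nov 4, 1867 → Dec 4, 1867: 30 days (November has 30).
Dec 4, 1867 → Jan 4, 1868: 31 days (December has 31).
Jan 4, 1868 → Feb 4, 1868: 31 days (January has 31).
Feb 4, 1868 → Mar 4, 1868: 29 days (February has 29).
Mar 4, 1868 → Apr 4, 1868: 31 days (March has 31).
Apr 4, 1868 → Apr 17, 1868: 13 days.
Total: 1718 days.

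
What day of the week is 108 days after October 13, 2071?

Oct 13, 2071 is a Tuesday.
108 mod 7 = 3, so 108 days after a Tuesday is Tuesday + 3 = Friday.

Friday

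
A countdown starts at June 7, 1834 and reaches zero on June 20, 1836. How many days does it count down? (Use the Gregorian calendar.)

Jun 7, 1834 → Jun 7, 1835: 365 days.
Jun 7, 1835 → Jul 7, 1835: 30 days (June has 30).
Jul 7, 1835 → Aug 7, 1835: 31 days (July has 31).
Aug 7, 1835 → Sep 7, 1835: 31 days (August has 31).
Sep 7, 1835 → Oct 7, 1835: 30 days (September has 30).
Oct 7, 1835 → Nov 7, 1835: 31 days (October has 31).
Nov 7, 1835 → Dec 7, 1835: 30 days (November has 30).
Dec 7, 1835 → Jan 7, 1836: 31 days (December has 31).
Jan 7, 1836 → Feb 7, 1836: 31 days (January has 31).
Feb 7, 1836 → Mar 7, 1836: 29 days (February has 29).
Mar 7, 1836 → Apr 7, 1836: 31 days (March has 31).
Apr 7, 1836 → May 7, 1836: 30 days (April has 30).
May 7, 1836 → Jun 7, 1836: 31 days (May has 31).
Jun 7, 1836 → Jun 20, 1836: 13 days.
Total: 744 days.

744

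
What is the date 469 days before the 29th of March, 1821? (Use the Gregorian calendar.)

December 16, 1819

−365 (one year) → Mar 29, 1820 (104 left).
−29 → Feb 29, 1820 (end of Feb, 29 days; 75 left).
−29 → Jan 31, 1820 (end of Jan, 31 days; 46 left).
−31 → Dec 31, 1819 (end of Dec, 31 days; 15 left).
−15 → Dec 16, 1819.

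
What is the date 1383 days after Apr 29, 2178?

+365 (one year) → Apr 29, 2179 (1018 left).
+366 (one year; includes Feb 29, 2180) → Apr 29, 2180 (652 left).
+365 (one year) → Apr 29, 2181 (287 left).
Apr has 30 days: +2 → May 1, 2181 (285 left).
May has 31 days: +31 → Jun 1, 2181 (254 left).
Jun has 30 days: +30 → Jul 1, 2181 (224 left).
Jul has 31 days: +31 → Aug 1, 2181 (193 left).
Aug has 31 days: +31 → Sep 1, 2181 (162 left).
Sep has 30 days: +30 → Oct 1, 2181 (132 left).
Oct has 31 days: +31 → Nov 1, 2181 (101 left).
Nov has 30 days: +30 → Dec 1, 2181 (71 left).
Dec has 31 days: +31 → Jan 1, 2182 (40 left).
Jan has 31 days: +31 → Feb 1, 2182 (9 left).
+9 → Feb 10, 2182.

February 10, 2182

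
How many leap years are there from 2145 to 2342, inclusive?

47

Multiples of 4 in [2145,2342]: 49.
Of those, multiples of 100: 2 (not leap unless ÷400).
Multiples of 400: 0.
Leap years = 49 − 2 + 0 = 47.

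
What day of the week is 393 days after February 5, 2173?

First find the weekday of Feb 5, 2173. Doomsday rule: the anchor day for the 2100s is Sunday. For year 73: 73÷12 = 6 r 1, and 1÷4 = 0, so 6+1+0 = 7.
Sunday + 7 ≡ Sunday — that's 2173's doomsday.
In February the doomsday date is Feb 28 (2173 is not a leap year).
Feb 5 is 23 days before Feb 28; 23 mod 7 = 2, so Sunday − 2 = Friday.
393 mod 7 = 1, so 393 days after a Friday is Friday + 1 = Saturday.

Saturday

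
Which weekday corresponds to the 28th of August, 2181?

Tuesday

Doomsday rule: the anchor day for the 2100s is Sunday. For year 81: 81÷12 = 6 r 9, and 9÷4 = 2, so 6+9+2 = 17.
Sunday + 17 ≡ Wednesday — that's 2181's doomsday.
In August the doomsday date is Aug 8.
Aug 28 is 20 days after Aug 8; 20 mod 7 = 6, so Wednesday + 6 = Tuesday.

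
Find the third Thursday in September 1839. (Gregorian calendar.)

September 1, 1839 is a Sunday.
The first Thursday is therefore September 5 (4 days later).
The third Thursday is 5 + 2×7 = September 19.

September 19, 1839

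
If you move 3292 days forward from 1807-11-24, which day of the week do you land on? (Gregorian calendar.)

Thursday

First find the weekday of Nov 24, 1807. Doomsday rule: the anchor day for the 1800s is Friday. For year 07: 7÷12 = 0 r 7, and 7÷4 = 1, so 0+7+1 = 8.
Friday + 8 ≡ Saturday — that's 1807's doomsday.
In November the doomsday date is Nov 7.
Nov 24 is 17 days after Nov 7; 17 mod 7 = 3, so Saturday + 3 = Tuesday.
3292 mod 7 = 2, so 3292 days after a Tuesday is Tuesday + 2 = Thursday.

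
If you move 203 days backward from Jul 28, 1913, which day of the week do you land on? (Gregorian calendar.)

First find the weekday of Jul 28, 1913. Doomsday rule: the anchor day for the 1900s is Wednesday. For year 13: 13÷12 = 1 r 1, and 1÷4 = 0, so 1+1+0 = 2.
Wednesday + 2 ≡ Friday — that's 1913's doomsday.
In July the doomsday date is Jul 11.
Jul 28 is 17 days after Jul 11; 17 mod 7 = 3, so Friday + 3 = Monday.
203 mod 7 = 0, so 203 days before a Monday is Monday − 0 = Monday.

Monday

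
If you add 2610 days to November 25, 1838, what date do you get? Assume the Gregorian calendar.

+365 (one year) → Nov 25, 1839 (2245 left).
+366 (one year; includes Feb 29, 1840) → Nov 25, 1840 (1879 left).
+365 (one year) → Nov 25, 1841 (1514 left).
+365 (one year) → Nov 25, 1842 (1149 left).
+365 (one year) → Nov 25, 1843 (784 left).
+366 (one year; includes Feb 29, 1844) → Nov 25, 1844 (418 left).
+365 (one year) → Nov 25, 1845 (53 left).
Nov has 30 days: +6 → Dec 1, 1845 (47 left).
Dec has 31 days: +31 → Jan 1, 1846 (16 left).
+16 → Jan 17, 1846.

January 17, 1846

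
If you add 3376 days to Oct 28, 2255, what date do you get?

January 24, 2265

+366 (one year; includes Feb 29, 2256) → Oct 28, 2256 (3010 left).
+365 (one year) → Oct 28, 2257 (2645 left).
+365 (one year) → Oct 28, 2258 (2280 left).
+365 (one year) → Oct 28, 2259 (1915 left).
+366 (one year; includes Feb 29, 2260) → Oct 28, 2260 (1549 left).
+365 (one year) → Oct 28, 2261 (1184 left).
+365 (one year) → Oct 28, 2262 (819 left).
+365 (one year) → Oct 28, 2263 (454 left).
+366 (one year; includes Feb 29, 2264) → Oct 28, 2264 (88 left).
Oct has 31 days: +4 → Nov 1, 2264 (84 left).
Nov has 30 days: +30 → Dec 1, 2264 (54 left).
Dec has 31 days: +31 → Jan 1, 2265 (23 left).
+23 → Jan 24, 2265.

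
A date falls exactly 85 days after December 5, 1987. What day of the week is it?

Sunday

First find the weekday of Dec 5, 1987. Doomsday rule: the anchor day for the 1900s is Wednesday. For year 87: 87÷12 = 7 r 3, and 3÷4 = 0, so 7+3+0 = 10.
Wednesday + 10 ≡ Saturday — that's 1987's doomsday.
In December the doomsday date is Dec 12.
Dec 5 is 7 days before Dec 12; 7 mod 7 = 0, so Saturday − 0 = Saturday.
85 mod 7 = 1, so 85 days after a Saturday is Saturday + 1 = Sunday.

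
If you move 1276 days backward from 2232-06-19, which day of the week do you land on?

Sunday

First find the weekday of Jun 19, 2232. Doomsday rule: the anchor day for the 2200s is Friday. For year 32: 32÷12 = 2 r 8, and 8÷4 = 2, so 2+8+2 = 12.
Friday + 12 ≡ Wednesday — that's 2232's doomsday.
In June the doomsday date is Jun 6.
Jun 19 is 13 days after Jun 6; 13 mod 7 = 6, so Wednesday + 6 = Tuesday.
1276 mod 7 = 2, so 1276 days before a Tuesday is Tuesday − 2 = Sunday.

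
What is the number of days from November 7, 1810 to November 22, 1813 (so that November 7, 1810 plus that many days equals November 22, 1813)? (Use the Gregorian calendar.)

Nov 7, 1810 → Nov 7, 1811: 365 days.
Nov 7, 1811 → Nov 7, 1812: 366 days (Feb 29, 1812 is in that span).
Nov 7, 1812 → Dec 7, 1812: 30 days (November has 30).
Dec 7, 1812 → Jan 7, 1813: 31 days (December has 31).
Jan 7, 1813 → Feb 7, 1813: 31 days (January has 31).
Feb 7, 1813 → Mar 7, 1813: 28 days (February has 28).
Mar 7, 1813 → Apr 7, 1813: 31 days (March has 31).
Apr 7, 1813 → May 7, 1813: 30 days (April has 30).
May 7, 1813 → Jun 7, 1813: 31 days (May has 31).
Jun 7, 1813 → Jul 7, 1813: 30 days (June has 30).
Jul 7, 1813 → Aug 7, 1813: 31 days (July has 31).
Aug 7, 1813 → Sep 7, 1813: 31 days (August has 31).
Sep 7, 1813 → Oct 7, 1813: 30 days (September has 30).
Oct 7, 1813 → Nov 7, 1813: 31 days (October has 31).
Nov 7, 1813 → Nov 22, 1813: 15 days.
Total: 1111 days.

1111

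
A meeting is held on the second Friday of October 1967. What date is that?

October 1, 1967 is a Sunday.
The first Friday is therefore October 6 (5 days later).
The second Friday is 6 + 1×7 = October 13.

October 13, 1967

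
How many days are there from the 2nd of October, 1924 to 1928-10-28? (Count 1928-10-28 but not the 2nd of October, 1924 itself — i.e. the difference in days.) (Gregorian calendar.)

Oct 2, 1924 → Oct 2, 1925: 365 days.
Oct 2, 1925 → Oct 2, 1926: 365 days.
Oct 2, 1926 → Oct 2, 1927: 365 days.
Oct 2, 1927 → Nov 2, 1927: 31 days (October has 31).
Nov 2, 1927 → Dec 2, 1927: 30 days (November has 30).
Dec 2, 1927 → Jan 2, 1928: 31 days (December has 31).
Jan 2, 1928 → Feb 2, 1928: 31 days (January has 31).
Feb 2, 1928 → Mar 2, 1928: 29 days (February has 29).
Mar 2, 1928 → Apr 2, 1928: 31 days (March has 31).
Apr 2, 1928 → May 2, 1928: 30 days (April has 30).
May 2, 1928 → Jun 2, 1928: 31 days (May has 31).
Jun 2, 1928 → Jul 2, 1928: 30 days (June has 30).
Jul 2, 1928 → Aug 2, 1928: 31 days (July has 31).
Aug 2, 1928 → Sep 2, 1928: 31 days (August has 31).
Sep 2, 1928 → Oct 2, 1928: 30 days (September has 30).
Oct 2, 1928 → Oct 28, 1928: 26 days.
Total: 1487 days.

1487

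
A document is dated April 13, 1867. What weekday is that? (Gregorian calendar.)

Saturday

Doomsday rule: the anchor day for the 1800s is Friday. For year 67: 67÷12 = 5 r 7, and 7÷4 = 1, so 5+7+1 = 13.
Friday + 13 ≡ Thursday — that's 1867's doomsday.
In April the doomsday date is Apr 4.
Apr 13 is 9 days after Apr 4; 9 mod 7 = 2, so Thursday + 2 = Saturday.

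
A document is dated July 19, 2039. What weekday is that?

January 1, 2039 is a Saturday.
Jan 1, 2039 → Feb 1, 2039: 31 days (January has 31).
Feb 1, 2039 → Mar 1, 2039: 28 days (February has 28).
Mar 1, 2039 → Apr 1, 2039: 31 days (March has 31).
Apr 1, 2039 → May 1, 2039: 30 days (April has 30).
May 1, 2039 → Jun 1, 2039: 31 days (May has 31).
Jun 1, 2039 → Jul 1, 2039: 30 days (June has 30).
Jul 1, 2039 → Jul 19, 2039: 18 days.
Total: 199 days.
199 mod 7 = 3, so Saturday + 3 = Tuesday.

Tuesday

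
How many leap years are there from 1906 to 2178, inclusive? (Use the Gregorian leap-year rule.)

Multiples of 4 in [1906,2178]: 68.
Of those, multiples of 100: 2 (not leap unless ÷400).
Multiples of 400: 1.
Leap years = 68 − 2 + 1 = 67.

67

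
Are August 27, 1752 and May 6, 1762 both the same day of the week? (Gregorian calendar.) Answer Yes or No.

From Aug 27, 1752 to May 6, 1762 is 3539 days.
3539 mod 7 = 4, so they are different weekdays.
(Aug 27, 1752 is a Sunday; May 6, 1762 is a Thursday.)

No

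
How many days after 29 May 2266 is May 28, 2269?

May 29, 2266 → May 29, 2267: 365 days.
May 29, 2267 → May 29, 2268: 366 days (Feb 29, 2268 is in that span).
May 29, 2268 → Jun 29, 2268: 31 days (May has 31).
Jun 29, 2268 → Jul 29, 2268: 30 days (June has 30).
Jul 29, 2268 → Aug 29, 2268: 31 days (July has 31).
Aug 29, 2268 → Sep 29, 2268: 31 days (August has 31).
Sep 29, 2268 → Oct 29, 2268: 30 days (September has 30).
Oct 29, 2268 → Nov 29, 2268: 31 days (October has 31).
Nov 29, 2268 → Dec 29, 2268: 30 days (November has 30).
Dec 29, 2268 → Jan 29, 2269: 31 days (December has 31).
Jan 29, 2269 → Feb 28, 2269: 30 days (January has 31).
Feb 28, 2269 → Mar 28, 2269: 28 days (February has 28).
Mar 28, 2269 → Apr 28, 2269: 31 days (March has 31).
Apr 28, 2269 → May 28, 2269: 30 days.
Total: 1095 days.

1095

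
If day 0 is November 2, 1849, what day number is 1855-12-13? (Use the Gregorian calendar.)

Nov 2, 1849 → Nov 2, 1850: 365 days.
Nov 2, 1850 → Nov 2, 1851: 365 days.
Nov 2, 1851 → Nov 2, 1852: 366 days (Feb 29, 1852 is in that span).
Nov 2, 1852 → Nov 2, 1853: 365 days.
Nov 2, 1853 → Nov 2, 1854: 365 days.
Nov 2, 1854 → Nov 2, 1855: 365 days.
Nov 2, 1855 → Dec 2, 1855: 30 days (November has 30).
Dec 2, 1855 → Dec 13, 1855: 11 days.
Total: 2232 days.

2232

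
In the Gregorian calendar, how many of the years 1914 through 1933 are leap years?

5

Multiples of 4 in [1914,1933]: 5.
Of those, multiples of 100: 0 (not leap unless ÷400).
Multiples of 400: 0.
Leap years = 5 − 0 + 0 = 5.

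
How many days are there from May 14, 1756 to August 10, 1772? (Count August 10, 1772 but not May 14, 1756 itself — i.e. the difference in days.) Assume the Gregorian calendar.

5932

May 14, 1756 → May 14, 1757: 365 days.
May 14, 1757 → May 14, 1758: 365 days.
May 14, 1758 → May 14, 1759: 365 days.
May 14, 1759 → May 14, 1760: 366 days (Feb 29, 1760 is in that span).
May 14, 1760 → May 14, 1761: 365 days.
May 14, 1761 → May 14, 1762: 365 days.
May 14, 1762 → May 14, 1763: 365 days.
May 14, 1763 → May 14, 1764: 366 days (Feb 29, 1764 is in that span).
May 14, 1764 → May 14, 1765: 365 days.
May 14, 1765 → May 14, 1766: 365 days.
May 14, 1766 → May 14, 1767: 365 days.
May 14, 1767 → May 14, 1768: 366 days (Feb 29, 1768 is in that span).
May 14, 1768 → May 14, 1769: 365 days.
May 14, 1769 → May 14, 1770: 365 days.
May 14, 1770 → May 14, 1771: 365 days.
May 14, 1771 → May 14, 1772: 366 days (Feb 29, 1772 is in that span).
May 14, 1772 → Jun 14, 1772: 31 days (May has 31).
Jun 14, 1772 → Jul 14, 1772: 30 days (June has 30).
Jul 14, 1772 → Aug 10, 1772: 27 days.
Total: 5932 days.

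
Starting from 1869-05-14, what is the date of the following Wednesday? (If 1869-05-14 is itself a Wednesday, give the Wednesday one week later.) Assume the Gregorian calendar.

May 14, 1869 is a Friday.
From Friday to the next Wednesday is 5 days.
May 14, 1869 + 5 = May 19, 1869.

May 19, 1869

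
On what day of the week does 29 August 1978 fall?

Tuesday

January 1, 1978 is a Sunday.
Jan 1, 1978 → Feb 1, 1978: 31 days (January has 31).
Feb 1, 1978 → Mar 1, 1978: 28 days (February has 28).
Mar 1, 1978 → Apr 1, 1978: 31 days (March has 31).
Apr 1, 1978 → May 1, 1978: 30 days (April has 30).
May 1, 1978 → Jun 1, 1978: 31 days (May has 31).
Jun 1, 1978 → Jul 1, 1978: 30 days (June has 30).
Jul 1, 1978 → Aug 1, 1978: 31 days (July has 31).
Aug 1, 1978 → Aug 29, 1978: 28 days.
Total: 240 days.
240 mod 7 = 2, so Sunday + 2 = Tuesday.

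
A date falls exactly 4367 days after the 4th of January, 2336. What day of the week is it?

Friday

Jan 4, 2336 is a Saturday.
4367 mod 7 = 6, so 4367 days after a Saturday is Saturday + 6 = Friday.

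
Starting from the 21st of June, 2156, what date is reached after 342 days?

May 29, 2157

Jun has 30 days: +10 → Jul 1, 2156 (332 left).
Jul has 31 days: +31 → Aug 1, 2156 (301 left).
Aug has 31 days: +31 → Sep 1, 2156 (270 left).
Sep has 30 days: +30 → Oct 1, 2156 (240 left).
Oct has 31 days: +31 → Nov 1, 2156 (209 left).
Nov has 30 days: +30 → Dec 1, 2156 (179 left).
Dec has 31 days: +31 → Jan 1, 2157 (148 left).
Jan has 31 days: +31 → Feb 1, 2157 (117 left).
Feb has 28 days: +28 → Mar 1, 2157 (89 left).
Mar has 31 days: +31 → Apr 1, 2157 (58 left).
Apr has 30 days: +30 → May 1, 2157 (28 left).
+28 → May 29, 2157.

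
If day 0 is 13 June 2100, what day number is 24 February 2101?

256

Jun 13, 2100 → Jul 13, 2100: 30 days (June has 30).
Jul 13, 2100 → Aug 13, 2100: 31 days (July has 31).
Aug 13, 2100 → Sep 13, 2100: 31 days (August has 31).
Sep 13, 2100 → Oct 13, 2100: 30 days (September has 30).
Oct 13, 2100 → Nov 13, 2100: 31 days (October has 31).
Nov 13, 2100 → Dec 13, 2100: 30 days (November has 30).
Dec 13, 2100 → Jan 13, 2101: 31 days (December has 31).
Jan 13, 2101 → Feb 13, 2101: 31 days (January has 31).
Feb 13, 2101 → Feb 24, 2101: 11 days.
Total: 256 days.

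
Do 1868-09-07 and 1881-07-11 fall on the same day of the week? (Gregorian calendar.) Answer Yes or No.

From Sep 7, 1868 to Jul 11, 1881 is 4690 days.
4690 mod 7 = 0, so they are the same weekday.
(Sep 7, 1868 is a Monday; Jul 11, 1881 is a Monday.)

Yes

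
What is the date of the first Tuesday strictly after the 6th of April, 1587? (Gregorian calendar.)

April 7, 1587

Apr 6, 1587 is a Monday.
From Monday to the next Tuesday is 1 day.
Apr 6, 1587 + 1 = Apr 7, 1587.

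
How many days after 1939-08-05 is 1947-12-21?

3060

Aug 5, 1939 → Aug 5, 1940: 366 days (Feb 29, 1940 is in that span).
Aug 5, 1940 → Aug 5, 1941: 365 days.
Aug 5, 1941 → Aug 5, 1942: 365 days.
Aug 5, 1942 → Aug 5, 1943: 365 days.
Aug 5, 1943 → Aug 5, 1944: 366 days (Feb 29, 1944 is in that span).
Aug 5, 1944 → Aug 5, 1945: 365 days.
Aug 5, 1945 → Aug 5, 1946: 365 days.
Aug 5, 1946 → Aug 5, 1947: 365 days.
Aug 5, 1947 → Sep 5, 1947: 31 days (August has 31).
Sep 5, 1947 → Oct 5, 1947: 30 days (September has 30).
Oct 5, 1947 → Nov 5, 1947: 31 days (October has 31).
Nov 5, 1947 → Dec 5, 1947: 30 days (November has 30).
Dec 5, 1947 → Dec 21, 1947: 16 days.
Total: 3060 days.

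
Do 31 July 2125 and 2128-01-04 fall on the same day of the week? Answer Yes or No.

From Jul 31, 2125 to Jan 4, 2128 is 887 days.
887 mod 7 = 5, so they are different weekdays.
(Jul 31, 2125 is a Tuesday; Jan 4, 2128 is a Sunday.)

No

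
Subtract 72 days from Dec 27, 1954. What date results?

October 16, 1954

−27 → Nov 30, 1954 (end of Nov, 30 days; 45 left).
−30 → Oct 31, 1954 (end of Oct, 31 days; 15 left).
−15 → Oct 16, 1954.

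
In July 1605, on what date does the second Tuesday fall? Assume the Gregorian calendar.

July 12, 1605

July 1, 1605 is a Friday.
The first Tuesday is therefore July 5 (4 days later).
The second Tuesday is 5 + 1×7 = July 12.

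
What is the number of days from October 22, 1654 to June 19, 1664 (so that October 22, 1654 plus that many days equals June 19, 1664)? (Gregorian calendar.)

Oct 22, 1654 → Oct 22, 1655: 365 days.
Oct 22, 1655 → Oct 22, 1656: 366 days (Feb 29, 1656 is in that span).
Oct 22, 1656 → Oct 22, 1657: 365 days.
Oct 22, 1657 → Oct 22, 1658: 365 days.
Oct 22, 1658 → Oct 22, 1659: 365 days.
Oct 22, 1659 → Oct 22, 1660: 366 days (Feb 29, 1660 is in that span).
Oct 22, 1660 → Oct 22, 1661: 365 days.
Oct 22, 1661 → Oct 22, 1662: 365 days.
Oct 22, 1662 → Oct 22, 1663: 365 days.
Oct 22, 1663 → Nov 22, 1663: 31 days (October has 31).
Nov 22, 1663 → Dec 22, 1663: 30 days (November has 30).
Dec 22, 1663 → Jan 22, 1664: 31 days (December has 31).
Jan 22, 1664 → Feb 22, 1664: 31 days (January has 31).
Feb 22, 1664 → Mar 22, 1664: 29 days (February has 29).
Mar 22, 1664 → Apr 22, 1664: 31 days (March has 31).
Apr 22, 1664 → May 22, 1664: 30 days (April has 30).
May 22, 1664 → Jun 19, 1664: 28 days.
Total: 3528 days.

3528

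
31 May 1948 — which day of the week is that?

January 1, 1948 is a Thursday.
Jan 1, 1948 → Feb 1, 1948: 31 days (January has 31).
Feb 1, 1948 → Mar 1, 1948: 29 days (February has 29).
Mar 1, 1948 → Apr 1, 1948: 31 days (March has 31).
Apr 1, 1948 → May 1, 1948: 30 days (April has 30).
May 1, 1948 → May 31, 1948: 30 days.
Total: 151 days.
151 mod 7 = 4, so Thursday + 4 = Monday.

Monday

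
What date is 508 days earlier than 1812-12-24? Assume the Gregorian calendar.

−366 (one year; includes Feb 29, 1812) → Dec 24, 1811 (142 left).
−24 → Nov 30, 1811 (end of Nov, 30 days; 118 left).
−30 → Oct 31, 1811 (end of Oct, 31 days; 88 left).
−31 → Sep 30, 1811 (end of Sep, 30 days; 57 left).
−30 → Aug 31, 1811 (end of Aug, 31 days; 27 left).
−27 → Aug 4, 1811.

August 4, 1811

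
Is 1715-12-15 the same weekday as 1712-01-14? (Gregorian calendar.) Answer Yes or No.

From Jan 14, 1712 to Dec 15, 1715 is 1431 days.
1431 mod 7 = 3, so they are different weekdays.
(Jan 14, 1712 is a Thursday; Dec 15, 1715 is a Sunday.)

No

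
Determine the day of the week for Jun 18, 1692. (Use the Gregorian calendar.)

Wednesday

Doomsday rule: the anchor day for the 1600s is Tuesday. For year 92: 92÷12 = 7 r 8, and 8÷4 = 2, so 7+8+2 = 17.
Tuesday + 17 ≡ Friday — that's 1692's doomsday.
In June the doomsday date is Jun 6.
Jun 18 is 12 days after Jun 6; 12 mod 7 = 5, so Friday + 5 = Wednesday.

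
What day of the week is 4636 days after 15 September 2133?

Thursday

First find the weekday of Sep 15, 2133. Doomsday rule: the anchor day for the 2100s is Sunday. For year 33: 33÷12 = 2 r 9, and 9÷4 = 2, so 2+9+2 = 13.
Sunday + 13 ≡ Saturday — that's 2133's doomsday.
In September the doomsday date is Sep 5.
Sep 15 is 10 days after Sep 5; 10 mod 7 = 3, so Saturday + 3 = Tuesday.
4636 mod 7 = 2, so 4636 days after a Tuesday is Tuesday + 2 = Thursday.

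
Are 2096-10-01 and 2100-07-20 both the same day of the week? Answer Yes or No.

From Oct 1, 2096 to Jul 20, 2100 is 1387 days.
1387 mod 7 = 1, so they are different weekdays.
(Oct 1, 2096 is a Monday; Jul 20, 2100 is a Tuesday.)

No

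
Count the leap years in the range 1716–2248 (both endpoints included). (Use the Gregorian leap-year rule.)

Multiples of 4 in [1716,2248]: 134.
Of those, multiples of 100: 5 (not leap unless ÷400).
Multiples of 400: 1.
Leap years = 134 − 5 + 1 = 130.

130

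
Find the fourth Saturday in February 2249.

February 1, 2249 is a Thursday.
The first Saturday is therefore February 3 (2 days later).
The fourth Saturday is 3 + 3×7 = February 24.

February 24, 2249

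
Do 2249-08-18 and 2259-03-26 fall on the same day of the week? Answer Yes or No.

Yes

From Aug 18, 2249 to Mar 26, 2259 is 3507 days.
3507 mod 7 = 0, so they are the same weekday.
(Aug 18, 2249 is a Saturday; Mar 26, 2259 is a Saturday.)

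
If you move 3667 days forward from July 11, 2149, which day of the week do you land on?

Thursday

First find the weekday of Jul 11, 2149. Doomsday rule: the anchor day for the 2100s is Sunday. For year 49: 49÷12 = 4 r 1, and 1÷4 = 0, so 4+1+0 = 5.
Sunday + 5 ≡ Friday — that's 2149's doomsday.
In July the doomsday date is Jul 11.
Jul 11 is the doomsday itself: Friday.
3667 mod 7 = 6, so 3667 days after a Friday is Friday + 6 = Thursday.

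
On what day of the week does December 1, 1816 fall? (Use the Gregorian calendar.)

Sunday

Doomsday rule: the anchor day for the 1800s is Friday. For year 16: 16÷12 = 1 r 4, and 4÷4 = 1, so 1+4+1 = 6.
Friday + 6 ≡ Thursday — that's 1816's doomsday.
In December the doomsday date is Dec 12.
Dec 1 is 11 days before Dec 12; 11 mod 7 = 4, so Thursday − 4 = Sunday.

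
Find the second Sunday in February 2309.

February 1, 2309 is a Monday.
The first Sunday is therefore February 7 (6 days later).
The second Sunday is 7 + 1×7 = February 14.

February 14, 2309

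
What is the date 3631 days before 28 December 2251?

−365 (one year) → Dec 28, 2250 (3266 left).
−365 (one year) → Dec 28, 2249 (2901 left).
−365 (one year) → Dec 28, 2248 (2536 left).
−366 (one year; includes Feb 29, 2248) → Dec 28, 2247 (2170 left).
−365 (one year) → Dec 28, 2246 (1805 left).
−365 (one year) → Dec 28, 2245 (1440 left).
−365 (one year) → Dec 28, 2244 (1075 left).
−366 (one year; includes Feb 29, 2244) → Dec 28, 2243 (709 left).
−365 (one year) → Dec 28, 2242 (344 left).
−28 → Nov 30, 2242 (end of Nov, 30 days; 316 left).
−30 → Oct 31, 2242 (end of Oct, 31 days; 286 left).
−31 → Sep 30, 2242 (end of Sep, 30 days; 255 left).
−30 → Aug 31, 2242 (end of Aug, 31 days; 225 left).
−31 → Jul 31, 2242 (end of Jul, 31 days; 194 left).
−31 → Jun 30, 2242 (end of Jun, 30 days; 163 left).
−30 → May 31, 2242 (end of May, 31 days; 133 left).
−31 → Apr 30, 2242 (end of Apr, 30 days; 102 left).
−30 → Mar 31, 2242 (end of Mar, 31 days; 72 left).
−31 → Feb 28, 2242 (end of Feb, 28 days; 41 left).
−28 → Jan 31, 2242 (end of Jan, 31 days; 13 left).
−13 → Jan 18, 2242.

January 18, 2242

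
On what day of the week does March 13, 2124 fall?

Monday

Doomsday rule: the anchor day for the 2100s is Sunday. For year 24: 24÷12 = 2 r 0, and 0÷4 = 0, so 2+0+0 = 2.
Sunday + 2 ≡ Tuesday — that's 2124's doomsday.
In March the doomsday date is Mar 14.
Mar 13 is 1 day before Mar 14; 1 mod 7 = 1, so Tuesday − 1 = Monday.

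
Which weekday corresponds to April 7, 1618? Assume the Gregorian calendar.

Doomsday rule: the anchor day for the 1600s is Tuesday. For year 18: 18÷12 = 1 r 6, and 6÷4 = 1, so 1+6+1 = 8.
Tuesday + 8 ≡ Wednesday — that's 1618's doomsday.
In April the doomsday date is Apr 4.
Apr 7 is 3 days after Apr 4; 3 mod 7 = 3, so Wednesday + 3 = Saturday.

Saturday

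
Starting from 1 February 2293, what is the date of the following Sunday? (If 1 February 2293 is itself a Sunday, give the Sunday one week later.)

Feb 1, 2293 is a Wednesday.
From Wednesday to the next Sunday is 4 days.
Feb 1, 2293 + 4 = Feb 5, 2293.

February 5, 2293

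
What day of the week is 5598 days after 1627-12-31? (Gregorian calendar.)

First find the weekday of Dec 31, 1627. Doomsday rule: the anchor day for the 1600s is Tuesday. For year 27: 27÷12 = 2 r 3, and 3÷4 = 0, so 2+3+0 = 5.
Tuesday + 5 ≡ Sunday — that's 1627's doomsday.
In December the doomsday date is Dec 12.
Dec 31 is 19 days after Dec 12; 19 mod 7 = 5, so Sunday + 5 = Friday.
5598 mod 7 = 5, so 5598 days after a Friday is Friday + 5 = Wednesday.

Wednesday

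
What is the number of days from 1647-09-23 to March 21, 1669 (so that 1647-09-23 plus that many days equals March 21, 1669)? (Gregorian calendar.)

7850

Sep 23, 1647 → Sep 23, 1648: 366 days (Feb 29, 1648 is in that span).
Sep 23, 1648 → Sep 23, 1649: 365 days.
Sep 23, 1649 → Sep 23, 1650: 365 days.
Sep 23, 1650 → Sep 23, 1651: 365 days.
Sep 23, 1651 → Sep 23, 1652: 366 days (Feb 29, 1652 is in that span).
Sep 23, 1652 → Sep 23, 1653: 365 days.
Sep 23, 1653 → Sep 23, 1654: 365 days.
Sep 23, 1654 → Sep 23, 1655: 365 days.
Sep 23, 1655 → Sep 23, 1656: 366 days (Feb 29, 1656 is in that span).
Sep 23, 1656 → Sep 23, 1657: 365 days.
Sep 23, 1657 → Sep 23, 1658: 365 days.
Sep 23, 1658 → Sep 23, 1659: 365 days.
Sep 23, 1659 → Sep 23, 1660: 366 days (Feb 29, 1660 is in that span).
Sep 23, 1660 → Sep 23, 1661: 365 days.
Sep 23, 1661 → Sep 23, 1662: 365 days.
Sep 23, 1662 → Sep 23, 1663: 365 days.
Sep 23, 1663 → Sep 23, 1664: 366 days (Feb 29, 1664 is in that span).
Sep 23, 1664 → Sep 23, 1665: 365 days.
Sep 23, 1665 → Sep 23, 1666: 365 days.
Sep 23, 1666 → Sep 23, 1667: 365 days.
Sep 23, 1667 → Sep 23, 1668: 366 days (Feb 29, 1668 is in that span).
Sep 23, 1668 → Oct 23, 1668: 30 days (September has 30).
Oct 23, 1668 → Nov 23, 1668: 31 days (October has 31).
Nov 23, 1668 → Dec 23, 1668: 30 days (November has 30).
Dec 23, 1668 → Jan 23, 1669: 31 days (December has 31).
Jan 23, 1669 → Feb 23, 1669: 31 days (January has 31).
Feb 23, 1669 → Mar 21, 1669: 26 days.
Total: 7850 days.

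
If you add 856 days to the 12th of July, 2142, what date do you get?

November 14, 2144

+365 (one year) → Jul 12, 2143 (491 left).
+366 (one year; includes Feb 29, 2144) → Jul 12, 2144 (125 left).
Jul has 31 days: +20 → Aug 1, 2144 (105 left).
Aug has 31 days: +31 → Sep 1, 2144 (74 left).
Sep has 30 days: +30 → Oct 1, 2144 (44 left).
Oct has 31 days: +31 → Nov 1, 2144 (13 left).
+13 → Nov 14, 2144.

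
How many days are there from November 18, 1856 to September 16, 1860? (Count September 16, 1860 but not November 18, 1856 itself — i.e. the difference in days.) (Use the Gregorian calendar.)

Nov 18, 1856 → Nov 18, 1857: 365 days.
Nov 18, 1857 → Nov 18, 1858: 365 days.
Nov 18, 1858 → Nov 18, 1859: 365 days.
Nov 18, 1859 → Dec 18, 1859: 30 days (November has 30).
Dec 18, 1859 → Jan 18, 1860: 31 days (December has 31).
Jan 18, 1860 → Feb 18, 1860: 31 days (January has 31).
Feb 18, 1860 → Mar 18, 1860: 29 days (February has 29).
Mar 18, 1860 → Apr 18, 1860: 31 days (March has 31).
Apr 18, 1860 → May 18, 1860: 30 days (April has 30).
May 18, 1860 → Jun 18, 1860: 31 days (May has 31).
Jun 18, 1860 → Jul 18, 1860: 30 days (June has 30).
Jul 18, 1860 → Aug 18, 1860: 31 days (July has 31).
Aug 18, 1860 → Sep 16, 1860: 29 days.
Total: 1398 days.

1398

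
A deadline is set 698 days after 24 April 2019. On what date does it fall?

March 22, 2021

+366 (one year; includes Feb 29, 2020) → Apr 24, 2020 (332 left).
Apr has 30 days: +7 → May 1, 2020 (325 left).
May has 31 days: +31 → Jun 1, 2020 (294 left).
Jun has 30 days: +30 → Jul 1, 2020 (264 left).
Jul has 31 days: +31 → Aug 1, 2020 (233 left).
Aug has 31 days: +31 → Sep 1, 2020 (202 left).
Sep has 30 days: +30 → Oct 1, 2020 (172 left).
Oct has 31 days: +31 → Nov 1, 2020 (141 left).
Nov has 30 days: +30 → Dec 1, 2020 (111 left).
Dec has 31 days: +31 → Jan 1, 2021 (80 left).
Jan has 31 days: +31 → Feb 1, 2021 (49 left).
Feb has 28 days: +28 → Mar 1, 2021 (21 left).
+21 → Mar 22, 2021.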